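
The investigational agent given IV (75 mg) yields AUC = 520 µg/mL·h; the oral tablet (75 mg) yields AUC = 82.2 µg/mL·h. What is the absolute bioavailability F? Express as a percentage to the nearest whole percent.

F = 16%

F = (AUC_ev / D_ev) / (AUC_iv / D_iv)
  = (82.2/75) / (520/75)
  = 1.096 / 6.93333 = 0.1581
  = 15.81%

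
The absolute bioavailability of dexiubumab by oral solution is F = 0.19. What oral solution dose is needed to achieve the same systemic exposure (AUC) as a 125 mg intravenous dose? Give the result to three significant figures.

D_oral = 658 mg

For equal systemic exposure: F × D_ev = D_iv
D_ev = D_iv / F = 125 / 0.19 = 657.895 mg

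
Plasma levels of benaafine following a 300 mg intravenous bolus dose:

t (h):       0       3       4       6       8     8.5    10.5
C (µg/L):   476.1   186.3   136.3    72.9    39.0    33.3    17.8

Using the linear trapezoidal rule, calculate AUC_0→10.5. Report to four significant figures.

Trapezoidal AUC_0→10.5:
  [0→3]: (476.1+186.3)/2 × 3 = 993.6
  [3→4]: (186.3+136.3)/2 × 1 = 161.3
  [4→6]: (136.3+72.9)/2 × 2 = 209.2
  [6→8]: (72.9+39.0)/2 × 2 = 111.9
  [8→8.5]: (39.0+33.3)/2 × 0.5 = 18.075
  [8.5→10.5]: (33.3+17.8)/2 × 2 = 51.1
  Sum = 1545.175 µg/L·h

AUC = 1545 µg/L·h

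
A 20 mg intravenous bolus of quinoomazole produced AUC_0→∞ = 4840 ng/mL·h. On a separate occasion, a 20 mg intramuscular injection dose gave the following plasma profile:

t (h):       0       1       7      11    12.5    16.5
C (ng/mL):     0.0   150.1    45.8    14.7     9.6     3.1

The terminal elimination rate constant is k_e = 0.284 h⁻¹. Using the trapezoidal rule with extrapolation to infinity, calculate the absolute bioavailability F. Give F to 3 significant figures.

F = 0.173

Trapezoidal AUC_0→16.5 (intramuscular injection):
  [0→1]: (0.0+150.1)/2 × 1 = 75.05
  [1→7]: (150.1+45.8)/2 × 6 = 587.7
  [7→11]: (45.8+14.7)/2 × 4 = 121.0
  [11→12.5]: (14.7+9.6)/2 × 1.5 = 18.225
  [12.5→16.5]: (9.6+3.1)/2 × 4 = 25.4
  Sum = 827.375 ng/mL·h
Tail: C_last/k_e = 3.1/0.284 = 10.915
AUC_0→∞ (intramuscular injection) = 827.375 + 10.915 = 838.29 ng/mL·h
F = (AUC_ev/D_ev)/(AUC_iv/D_iv) = (838.29/20)/(4840/20) = 41.9145/242 = 0.1732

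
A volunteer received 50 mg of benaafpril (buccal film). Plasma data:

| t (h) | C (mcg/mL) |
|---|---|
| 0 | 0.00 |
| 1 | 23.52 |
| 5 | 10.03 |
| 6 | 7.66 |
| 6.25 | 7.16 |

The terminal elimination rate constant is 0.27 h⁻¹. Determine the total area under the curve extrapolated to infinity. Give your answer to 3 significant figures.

Trapezoidal AUC_0→6.25:
  [0→1]: (0.00+23.52)/2 × 1 = 11.76
  [1→5]: (23.52+10.03)/2 × 4 = 67.1
  [5→6]: (10.03+7.66)/2 × 1 = 8.845
  [6→6.25]: (7.66+7.16)/2 × 0.25 = 1.8525
  Sum = 89.5575 mcg/mL·h
Extrapolated tail: C_last / k_e = 7.16 / 0.27 = 26.519
AUC_0→∞ = 89.5575 + 26.519 = 116.0765 mcg/mL·h

AUC = 116 mcg/mL·h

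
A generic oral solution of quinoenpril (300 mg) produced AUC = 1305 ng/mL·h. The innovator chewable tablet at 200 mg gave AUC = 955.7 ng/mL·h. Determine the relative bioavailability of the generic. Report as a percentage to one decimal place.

F_rel = 91.0%

F_rel = (AUC_test/D_test) / (AUC_ref/D_ref)
      = (1305/300) / (955.7/200)
      = 4.35 / 4.7785 = 0.9103 = 91.03%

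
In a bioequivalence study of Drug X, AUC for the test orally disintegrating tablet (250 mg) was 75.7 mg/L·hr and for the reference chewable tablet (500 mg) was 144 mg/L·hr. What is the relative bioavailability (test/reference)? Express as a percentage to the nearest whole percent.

F_rel = (AUC_test/D_test) / (AUC_ref/D_ref)
      = (75.7/250) / (144/500)
      = 0.3028 / 0.288 = 1.0514 = 105.14%

F_rel = 105%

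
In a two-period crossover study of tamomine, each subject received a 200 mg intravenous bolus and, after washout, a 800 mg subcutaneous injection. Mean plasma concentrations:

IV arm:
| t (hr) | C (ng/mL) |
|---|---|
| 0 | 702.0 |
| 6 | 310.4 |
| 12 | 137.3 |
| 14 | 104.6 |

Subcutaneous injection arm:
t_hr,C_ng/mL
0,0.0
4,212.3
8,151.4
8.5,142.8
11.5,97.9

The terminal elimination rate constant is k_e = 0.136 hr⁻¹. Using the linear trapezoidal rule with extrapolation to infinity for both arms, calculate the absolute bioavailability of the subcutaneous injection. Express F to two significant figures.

Trapezoidal AUC_0→14 (IV):
  [0→6]: (702.0+310.4)/2 × 6 = 3037.2
  [6→12]: (310.4+137.3)/2 × 6 = 1343.1
  [12→14]: (137.3+104.6)/2 × 2 = 241.9
  Sum = 4622.2 ng/mL·hr
IV tail: 104.6/0.136 = 769.118; AUC_iv,0→∞ = 4622.2 + 769.118 = 5391.318 ng/mL·hr
Trapezoidal AUC_0→11.5 (subcutaneous injection):
  [0→4]: (0.0+212.3)/2 × 4 = 424.6
  [4→8]: (212.3+151.4)/2 × 4 = 727.4
  [8→8.5]: (151.4+142.8)/2 × 0.5 = 73.55
  [8.5→11.5]: (142.8+97.9)/2 × 3 = 361.05
  Sum = 1586.6 ng/mL·hr
subcutaneous injection tail: 97.9/0.136 = 719.853; AUC_ev,0→∞ = 1586.6 + 719.853 = 2306.453 ng/mL·hr
F = (AUC_ev/D_ev)/(AUC_iv/D_iv) = (2306.453/800)/(5391.318/200) = 2.88307/26.95659 = 0.1070

F = 0.11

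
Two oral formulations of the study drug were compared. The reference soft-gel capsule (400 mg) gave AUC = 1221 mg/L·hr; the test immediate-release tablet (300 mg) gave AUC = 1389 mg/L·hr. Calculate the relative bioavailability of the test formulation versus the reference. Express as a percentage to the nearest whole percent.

F_rel = 152%

F_rel = (AUC_test/D_test) / (AUC_ref/D_ref)
      = (1389/300) / (1221/400)
      = 4.63 / 3.0525 = 1.5168 = 151.68%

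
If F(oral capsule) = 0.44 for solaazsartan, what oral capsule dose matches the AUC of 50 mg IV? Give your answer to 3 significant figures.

D_oral = 114 mg

For equal systemic exposure: F × D_ev = D_iv
D_ev = D_iv / F = 50 / 0.44 = 113.636 mg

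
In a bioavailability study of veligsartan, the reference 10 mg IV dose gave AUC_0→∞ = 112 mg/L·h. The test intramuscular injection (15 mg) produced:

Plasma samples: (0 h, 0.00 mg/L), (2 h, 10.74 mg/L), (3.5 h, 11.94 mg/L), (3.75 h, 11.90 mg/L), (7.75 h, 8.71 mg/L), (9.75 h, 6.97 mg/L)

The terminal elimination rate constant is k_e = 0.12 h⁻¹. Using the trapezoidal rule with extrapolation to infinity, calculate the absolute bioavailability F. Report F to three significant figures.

Trapezoidal AUC_0→9.75 (intramuscular injection):
  [0→2]: (0.00+10.74)/2 × 2 = 10.74
  [2→3.5]: (10.74+11.94)/2 × 1.5 = 17.01
  [3.5→3.75]: (11.94+11.90)/2 × 0.25 = 2.98
  [3.75→7.75]: (11.90+8.71)/2 × 4 = 41.22
  [7.75→9.75]: (8.71+6.97)/2 × 2 = 15.68
  Sum = 87.63 mg/L·h
Tail: C_last/k_e = 6.97/0.12 = 58.083
AUC_0→∞ (intramuscular injection) = 87.63 + 58.083 = 145.713 mg/L·h
F = (AUC_ev/D_ev)/(AUC_iv/D_iv) = (145.713/15)/(112/10) = 9.7142/11.2 = 0.8673

F = 0.867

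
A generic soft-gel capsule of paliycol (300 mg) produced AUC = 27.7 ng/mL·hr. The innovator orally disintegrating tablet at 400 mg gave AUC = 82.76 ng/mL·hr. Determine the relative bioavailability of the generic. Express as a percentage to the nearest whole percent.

F_rel = (AUC_test/D_test) / (AUC_ref/D_ref)
      = (27.7/300) / (82.76/400)
      = 0.0923333 / 0.2069 = 0.4463 = 44.63%

F_rel = 45%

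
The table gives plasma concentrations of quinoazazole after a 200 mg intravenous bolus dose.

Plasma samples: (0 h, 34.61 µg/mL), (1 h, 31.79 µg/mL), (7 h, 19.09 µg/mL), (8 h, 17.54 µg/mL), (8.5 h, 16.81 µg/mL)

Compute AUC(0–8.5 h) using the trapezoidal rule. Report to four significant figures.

Trapezoidal AUC_0→8.5:
  [0→1]: (34.61+31.79)/2 × 1 = 33.2
  [1→7]: (31.79+19.09)/2 × 6 = 152.64
  [7→8]: (19.09+17.54)/2 × 1 = 18.315
  [8→8.5]: (17.54+16.81)/2 × 0.5 = 8.5875
  Sum = 212.7425 µg/mL·h

AUC = 212.7 µg/mL·h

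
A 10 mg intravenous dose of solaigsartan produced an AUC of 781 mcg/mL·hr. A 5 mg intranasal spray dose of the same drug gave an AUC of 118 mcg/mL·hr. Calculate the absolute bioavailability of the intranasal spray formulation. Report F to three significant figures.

F = 0.302

F = (AUC_ev / D_ev) / (AUC_iv / D_iv)
  = (118/5) / (781/10)
  = 23.6 / 78.1 = 0.3022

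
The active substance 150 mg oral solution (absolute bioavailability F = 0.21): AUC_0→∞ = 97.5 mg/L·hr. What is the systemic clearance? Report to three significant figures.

CL = F × Dose / AUC_0→∞
   = 0.21 × 150 / 97.5 = 0.323077 L/hr

CL = 0.323 L/hr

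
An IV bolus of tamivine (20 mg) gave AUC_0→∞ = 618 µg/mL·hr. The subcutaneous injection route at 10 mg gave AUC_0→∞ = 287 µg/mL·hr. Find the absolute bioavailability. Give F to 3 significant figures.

F = (AUC_ev / D_ev) / (AUC_iv / D_iv)
  = (287/10) / (618/20)
  = 28.7 / 30.9 = 0.9288

F = 0.929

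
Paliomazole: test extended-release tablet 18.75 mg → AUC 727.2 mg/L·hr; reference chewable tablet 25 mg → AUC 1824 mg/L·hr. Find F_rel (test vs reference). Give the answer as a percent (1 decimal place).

F_rel = (AUC_test/D_test) / (AUC_ref/D_ref)
      = (727.2/18.75) / (1824/25)
      = 38.784 / 72.96 = 0.5316 = 53.16%

F_rel = 53.2%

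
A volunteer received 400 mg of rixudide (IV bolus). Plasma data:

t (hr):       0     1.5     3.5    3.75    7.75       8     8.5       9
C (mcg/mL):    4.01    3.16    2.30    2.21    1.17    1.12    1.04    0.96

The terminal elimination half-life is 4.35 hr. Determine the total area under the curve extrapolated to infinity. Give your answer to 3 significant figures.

AUC = 25.5 mcg/mL·hr

Trapezoidal AUC_0→9:
  [0→1.5]: (4.01+3.16)/2 × 1.5 = 5.3775
  [1.5→3.5]: (3.16+2.30)/2 × 2 = 5.46
  [3.5→3.75]: (2.30+2.21)/2 × 0.25 = 0.56375
  [3.75→7.75]: (2.21+1.17)/2 × 4 = 6.76
  [7.75→8]: (1.17+1.12)/2 × 0.25 = 0.28625
  [8→8.5]: (1.12+1.04)/2 × 0.5 = 0.54
  [8.5→9]: (1.04+0.96)/2 × 0.5 = 0.5
  Sum = 19.4875 mcg/mL·hr
k_e = ln2 / t½ = 0.693147 / 4.35 = 0.1593 hr^-1
Extrapolated tail: C_last / k_e = 0.96 / 0.1593 = 6.026
AUC_0→∞ = 19.4875 + 6.026 = 25.5135 mcg/mL·hr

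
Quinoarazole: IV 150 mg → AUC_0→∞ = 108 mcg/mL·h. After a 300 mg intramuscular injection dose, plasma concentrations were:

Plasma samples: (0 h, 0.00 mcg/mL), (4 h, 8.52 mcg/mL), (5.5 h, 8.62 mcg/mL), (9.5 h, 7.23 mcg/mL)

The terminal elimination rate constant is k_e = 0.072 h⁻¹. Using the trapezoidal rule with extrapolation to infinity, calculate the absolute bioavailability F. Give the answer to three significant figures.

F = 0.750

Trapezoidal AUC_0→9.5 (intramuscular injection):
  [0→4]: (0.00+8.52)/2 × 4 = 17.04
  [4→5.5]: (8.52+8.62)/2 × 1.5 = 12.855
  [5.5→9.5]: (8.62+7.23)/2 × 4 = 31.7
  Sum = 61.595 mcg/mL·h
Tail: C_last/k_e = 7.23/0.072 = 100.417
AUC_0→∞ (intramuscular injection) = 61.595 + 100.417 = 162.012 mcg/mL·h
F = (AUC_ev/D_ev)/(AUC_iv/D_iv) = (162.012/300)/(108/150) = 0.54004/0.72 = 0.7501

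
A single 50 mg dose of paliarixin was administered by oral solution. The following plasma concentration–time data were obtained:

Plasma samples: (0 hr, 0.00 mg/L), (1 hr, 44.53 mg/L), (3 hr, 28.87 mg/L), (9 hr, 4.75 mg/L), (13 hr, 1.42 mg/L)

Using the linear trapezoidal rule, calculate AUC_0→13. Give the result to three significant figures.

Trapezoidal AUC_0→13:
  [0→1]: (0.00+44.53)/2 × 1 = 22.265
  [1→3]: (44.53+28.87)/2 × 2 = 73.4
  [3→9]: (28.87+4.75)/2 × 6 = 100.86
  [9→13]: (4.75+1.42)/2 × 4 = 12.34
  Sum = 208.865 mg/L·hr

AUC = 209 mg/L·hr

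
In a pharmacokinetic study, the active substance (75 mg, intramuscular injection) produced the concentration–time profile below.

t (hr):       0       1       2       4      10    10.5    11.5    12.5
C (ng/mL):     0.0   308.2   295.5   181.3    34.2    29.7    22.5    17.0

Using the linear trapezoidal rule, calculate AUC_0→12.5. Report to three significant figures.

AUC = 1640 ng/mL·hr

Trapezoidal AUC_0→12.5:
  [0→1]: (0.0+308.2)/2 × 1 = 154.1
  [1→2]: (308.2+295.5)/2 × 1 = 301.85
  [2→4]: (295.5+181.3)/2 × 2 = 476.8
  [4→10]: (181.3+34.2)/2 × 6 = 646.5
  [10→10.5]: (34.2+29.7)/2 × 0.5 = 15.975
  [10.5→11.5]: (29.7+22.5)/2 × 1 = 26.1
  [11.5→12.5]: (22.5+17.0)/2 × 1 = 19.75
  Sum = 1641.075 ng/mL·hr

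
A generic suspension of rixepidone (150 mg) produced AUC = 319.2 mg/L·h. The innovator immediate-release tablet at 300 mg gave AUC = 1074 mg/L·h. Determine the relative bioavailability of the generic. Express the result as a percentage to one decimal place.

F_rel = 59.4%

F_rel = (AUC_test/D_test) / (AUC_ref/D_ref)
      = (319.2/150) / (1074/300)
      = 2.128 / 3.58 = 0.5944 = 59.44%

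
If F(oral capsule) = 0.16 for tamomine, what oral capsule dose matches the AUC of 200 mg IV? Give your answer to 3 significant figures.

D_oral = 1250 mg

For equal systemic exposure: F × D_ev = D_iv
D_ev = D_iv / F = 200 / 0.16 = 1250 mg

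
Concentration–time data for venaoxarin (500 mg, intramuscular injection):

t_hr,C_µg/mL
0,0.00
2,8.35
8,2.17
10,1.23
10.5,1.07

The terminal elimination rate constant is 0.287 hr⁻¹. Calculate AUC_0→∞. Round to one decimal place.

Trapezoidal AUC_0→10.5:
  [0→2]: (0.00+8.35)/2 × 2 = 8.35
  [2→8]: (8.35+2.17)/2 × 6 = 31.56
  [8→10]: (2.17+1.23)/2 × 2 = 3.4
  [10→10.5]: (1.23+1.07)/2 × 0.5 = 0.575
  Sum = 43.885 µg/mL·hr
Extrapolated tail: C_last / k_e = 1.07 / 0.287 = 3.728
AUC_0→∞ = 43.885 + 3.728 = 47.613 µg/mL·hr

AUC = 47.6 µg/mL·hr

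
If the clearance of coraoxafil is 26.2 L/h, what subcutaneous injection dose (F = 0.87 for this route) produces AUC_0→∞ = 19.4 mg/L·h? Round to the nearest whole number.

Dose = CL × AUC_0→∞ / F
     = 26.2 × 19.4 / 0.87 = 584.23 mg

Dose = 584 mg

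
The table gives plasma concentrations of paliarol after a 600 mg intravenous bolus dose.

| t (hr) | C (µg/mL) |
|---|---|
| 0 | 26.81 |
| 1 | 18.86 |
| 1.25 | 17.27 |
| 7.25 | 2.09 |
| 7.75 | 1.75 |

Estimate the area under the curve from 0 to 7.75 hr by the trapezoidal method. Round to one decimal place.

AUC = 86.4 µg/mL·hr

Trapezoidal AUC_0→7.75:
  [0→1]: (26.81+18.86)/2 × 1 = 22.835
  [1→1.25]: (18.86+17.27)/2 × 0.25 = 4.51625
  [1.25→7.25]: (17.27+2.09)/2 × 6 = 58.08
  [7.25→7.75]: (2.09+1.75)/2 × 0.5 = 0.96
  Sum = 86.39125 µg/mL·hr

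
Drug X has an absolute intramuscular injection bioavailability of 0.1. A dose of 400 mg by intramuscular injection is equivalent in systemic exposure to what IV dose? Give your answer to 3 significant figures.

D_iv = 40.0 mg

Systemic exposure from an extravascular dose = F × D_ev, so the equivalent IV dose is F × D_ev.
D_iv = F × D_ev = 0.1 × 400 = 40 mg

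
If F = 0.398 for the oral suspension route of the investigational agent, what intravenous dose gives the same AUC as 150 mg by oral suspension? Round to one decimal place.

Systemic exposure from an extravascular dose = F × D_ev, so the equivalent IV dose is F × D_ev.
D_iv = F × D_ev = 0.398 × 150 = 59.7 mg

D_iv = 59.7 mg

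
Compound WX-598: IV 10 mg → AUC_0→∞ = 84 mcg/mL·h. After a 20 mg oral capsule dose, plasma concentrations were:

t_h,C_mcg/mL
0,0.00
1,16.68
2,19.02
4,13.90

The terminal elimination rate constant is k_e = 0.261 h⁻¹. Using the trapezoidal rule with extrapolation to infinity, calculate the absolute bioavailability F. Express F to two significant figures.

F = 0.67

Trapezoidal AUC_0→4 (oral capsule):
  [0→1]: (0.00+16.68)/2 × 1 = 8.34
  [1→2]: (16.68+19.02)/2 × 1 = 17.85
  [2→4]: (19.02+13.90)/2 × 2 = 32.92
  Sum = 59.11 mcg/mL·h
Tail: C_last/k_e = 13.90/0.261 = 53.257
AUC_0→∞ (oral capsule) = 59.11 + 53.257 = 112.367 mcg/mL·h
F = (AUC_ev/D_ev)/(AUC_iv/D_iv) = (112.367/20)/(84/10) = 5.61835/8.4 = 0.6689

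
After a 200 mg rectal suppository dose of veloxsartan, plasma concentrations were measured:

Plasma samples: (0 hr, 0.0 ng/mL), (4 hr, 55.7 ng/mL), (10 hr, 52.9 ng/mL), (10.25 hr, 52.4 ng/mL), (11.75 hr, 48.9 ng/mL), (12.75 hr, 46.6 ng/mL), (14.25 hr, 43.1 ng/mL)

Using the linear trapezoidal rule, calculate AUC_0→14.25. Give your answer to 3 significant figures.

Trapezoidal AUC_0→14.25:
  [0→4]: (0.0+55.7)/2 × 4 = 111.4
  [4→10]: (55.7+52.9)/2 × 6 = 325.8
  [10→10.25]: (52.9+52.4)/2 × 0.25 = 13.1625
  [10.25→11.75]: (52.4+48.9)/2 × 1.5 = 75.975
  [11.75→12.75]: (48.9+46.6)/2 × 1 = 47.75
  [12.75→14.25]: (46.6+43.1)/2 × 1.5 = 67.275
  Sum = 641.3625 ng/mL·hr

AUC = 641 ng/mL·hr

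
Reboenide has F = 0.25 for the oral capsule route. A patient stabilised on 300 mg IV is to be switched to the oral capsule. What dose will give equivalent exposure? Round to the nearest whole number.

D_oral = 1200 mg

For equal systemic exposure: F × D_ev = D_iv
D_ev = D_iv / F = 300 / 0.25 = 1200 mg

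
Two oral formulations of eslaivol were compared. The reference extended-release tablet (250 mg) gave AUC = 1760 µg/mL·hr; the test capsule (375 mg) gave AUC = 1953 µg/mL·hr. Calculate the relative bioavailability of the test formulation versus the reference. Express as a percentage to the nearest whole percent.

F_rel = (AUC_test/D_test) / (AUC_ref/D_ref)
      = (1953/375) / (1760/250)
      = 5.208 / 7.04 = 0.7398 = 73.98%

F_rel = 74%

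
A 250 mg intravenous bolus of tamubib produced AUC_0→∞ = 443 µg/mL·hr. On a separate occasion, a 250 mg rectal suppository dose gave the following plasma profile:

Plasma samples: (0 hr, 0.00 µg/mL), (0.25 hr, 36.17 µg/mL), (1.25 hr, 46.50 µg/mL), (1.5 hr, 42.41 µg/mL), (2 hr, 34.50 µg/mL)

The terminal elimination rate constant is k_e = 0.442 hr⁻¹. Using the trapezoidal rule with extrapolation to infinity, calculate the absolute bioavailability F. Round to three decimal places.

Trapezoidal AUC_0→2 (rectal suppository):
  [0→0.25]: (0.00+36.17)/2 × 0.25 = 4.52125
  [0.25→1.25]: (36.17+46.50)/2 × 1 = 41.335
  [1.25→1.5]: (46.50+42.41)/2 × 0.25 = 11.11375
  [1.5→2]: (42.41+34.50)/2 × 0.5 = 19.2275
  Sum = 76.1975 µg/mL·hr
Tail: C_last/k_e = 34.50/0.442 = 78.054
AUC_0→∞ (rectal suppository) = 76.1975 + 78.054 = 154.2515 µg/mL·hr
F = (AUC_ev/D_ev)/(AUC_iv/D_iv) = (154.2515/250)/(443/250) = 0.617006/1.772 = 0.3482

F = 0.348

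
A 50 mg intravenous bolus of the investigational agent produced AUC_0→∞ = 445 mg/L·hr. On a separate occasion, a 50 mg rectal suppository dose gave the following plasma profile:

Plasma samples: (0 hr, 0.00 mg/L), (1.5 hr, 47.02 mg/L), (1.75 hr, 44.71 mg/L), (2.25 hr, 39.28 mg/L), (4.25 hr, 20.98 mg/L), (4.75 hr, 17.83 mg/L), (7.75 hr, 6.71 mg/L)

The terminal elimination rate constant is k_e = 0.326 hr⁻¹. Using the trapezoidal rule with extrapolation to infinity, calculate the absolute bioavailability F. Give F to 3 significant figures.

Trapezoidal AUC_0→7.75 (rectal suppository):
  [0→1.5]: (0.00+47.02)/2 × 1.5 = 35.265
  [1.5→1.75]: (47.02+44.71)/2 × 0.25 = 11.46625
  [1.75→2.25]: (44.71+39.28)/2 × 0.5 = 20.9975
  [2.25→4.25]: (39.28+20.98)/2 × 2 = 60.26
  [4.25→4.75]: (20.98+17.83)/2 × 0.5 = 9.7025
  [4.75→7.75]: (17.83+6.71)/2 × 3 = 36.81
  Sum = 174.50125 mg/L·hr
Tail: C_last/k_e = 6.71/0.326 = 20.583
AUC_0→∞ (rectal suppository) = 174.50125 + 20.583 = 195.08425 mg/L·hr
F = (AUC_ev/D_ev)/(AUC_iv/D_iv) = (195.08425/50)/(445/50) = 3.901685/8.9 = 0.4384

F = 0.438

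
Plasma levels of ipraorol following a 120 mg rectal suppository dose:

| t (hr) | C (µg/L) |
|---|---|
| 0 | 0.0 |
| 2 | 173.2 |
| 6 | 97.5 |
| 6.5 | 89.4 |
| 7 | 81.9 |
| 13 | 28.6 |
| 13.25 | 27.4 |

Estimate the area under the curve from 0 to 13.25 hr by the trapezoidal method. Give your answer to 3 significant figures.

AUC = 1140 µg/L·hr

Trapezoidal AUC_0→13.25:
  [0→2]: (0.0+173.2)/2 × 2 = 173.2
  [2→6]: (173.2+97.5)/2 × 4 = 541.4
  [6→6.5]: (97.5+89.4)/2 × 0.5 = 46.725
  [6.5→7]: (89.4+81.9)/2 × 0.5 = 42.825
  [7→13]: (81.9+28.6)/2 × 6 = 331.5
  [13→13.25]: (28.6+27.4)/2 × 0.25 = 7.0
  Sum = 1142.65 µg/L·hr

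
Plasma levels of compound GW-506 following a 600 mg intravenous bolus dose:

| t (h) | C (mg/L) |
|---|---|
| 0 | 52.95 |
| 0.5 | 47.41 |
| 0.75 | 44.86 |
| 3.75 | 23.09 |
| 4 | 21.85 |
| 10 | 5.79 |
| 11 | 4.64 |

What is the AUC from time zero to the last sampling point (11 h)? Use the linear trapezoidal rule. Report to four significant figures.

Trapezoidal AUC_0→11:
  [0→0.5]: (52.95+47.41)/2 × 0.5 = 25.09
  [0.5→0.75]: (47.41+44.86)/2 × 0.25 = 11.53375
  [0.75→3.75]: (44.86+23.09)/2 × 3 = 101.925
  [3.75→4]: (23.09+21.85)/2 × 0.25 = 5.6175
  [4→10]: (21.85+5.79)/2 × 6 = 82.92
  [10→11]: (5.79+4.64)/2 × 1 = 5.215
  Sum = 232.30125 mg/L·h

AUC = 232.3 mg/L·h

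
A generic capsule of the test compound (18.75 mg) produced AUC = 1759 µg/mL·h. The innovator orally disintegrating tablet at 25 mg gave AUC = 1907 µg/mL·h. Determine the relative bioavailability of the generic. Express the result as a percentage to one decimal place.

F_rel = (AUC_test/D_test) / (AUC_ref/D_ref)
      = (1759/18.75) / (1907/25)
      = 93.8133 / 76.28 = 1.2299 = 122.99%

F_rel = 123.0%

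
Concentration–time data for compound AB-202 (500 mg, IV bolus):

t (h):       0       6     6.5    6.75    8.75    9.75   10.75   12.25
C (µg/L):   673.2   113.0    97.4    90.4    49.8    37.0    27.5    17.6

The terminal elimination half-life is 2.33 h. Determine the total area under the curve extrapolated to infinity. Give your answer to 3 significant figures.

Trapezoidal AUC_0→12.25:
  [0→6]: (673.2+113.0)/2 × 6 = 2358.6
  [6→6.5]: (113.0+97.4)/2 × 0.5 = 52.6
  [6.5→6.75]: (97.4+90.4)/2 × 0.25 = 23.475
  [6.75→8.75]: (90.4+49.8)/2 × 2 = 140.2
  [8.75→9.75]: (49.8+37.0)/2 × 1 = 43.4
  [9.75→10.75]: (37.0+27.5)/2 × 1 = 32.25
  [10.75→12.25]: (27.5+17.6)/2 × 1.5 = 33.825
  Sum = 2684.35 µg/L·h
k_e = ln2 / t½ = 0.693147 / 2.33 = 0.2975 h^-1
Extrapolated tail: C_last / k_e = 17.6 / 0.2975 = 59.160
AUC_0→∞ = 2684.35 + 59.160 = 2743.51 µg/L·h

AUC = 2740 µg/L·h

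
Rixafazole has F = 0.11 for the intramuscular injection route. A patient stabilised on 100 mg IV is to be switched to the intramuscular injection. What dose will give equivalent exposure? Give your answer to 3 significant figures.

D_intramuscular = 909 mg

For equal systemic exposure: F × D_ev = D_iv
D_ev = D_iv / F = 100 / 0.11 = 909.091 mg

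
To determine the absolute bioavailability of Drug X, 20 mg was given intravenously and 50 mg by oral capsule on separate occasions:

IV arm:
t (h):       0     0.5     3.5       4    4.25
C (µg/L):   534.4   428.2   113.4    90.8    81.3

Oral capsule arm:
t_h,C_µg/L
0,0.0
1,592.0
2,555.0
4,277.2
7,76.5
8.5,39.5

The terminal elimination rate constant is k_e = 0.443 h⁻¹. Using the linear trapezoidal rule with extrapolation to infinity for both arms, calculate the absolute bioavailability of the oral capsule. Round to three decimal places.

F = 0.736

Trapezoidal AUC_0→4.25 (IV):
  [0→0.5]: (534.4+428.2)/2 × 0.5 = 240.65
  [0.5→3.5]: (428.2+113.4)/2 × 3 = 812.4
  [3.5→4]: (113.4+90.8)/2 × 0.5 = 51.05
  [4→4.25]: (90.8+81.3)/2 × 0.25 = 21.5125
  Sum = 1125.6125 µg/L·h
IV tail: 81.3/0.443 = 183.521; AUC_iv,0→∞ = 1125.6125 + 183.521 = 1309.1335 µg/L·h
Trapezoidal AUC_0→8.5 (oral capsule):
  [0→1]: (0.0+592.0)/2 × 1 = 296.0
  [1→2]: (592.0+555.0)/2 × 1 = 573.5
  [2→4]: (555.0+277.2)/2 × 2 = 832.2
  [4→7]: (277.2+76.5)/2 × 3 = 530.55
  [7→8.5]: (76.5+39.5)/2 × 1.5 = 87.0
  Sum = 2319.25 µg/L·h
oral capsule tail: 39.5/0.443 = 89.165; AUC_ev,0→∞ = 2319.25 + 89.165 = 2408.415 µg/L·h
F = (AUC_ev/D_ev)/(AUC_iv/D_iv) = (2408.415/50)/(1309.1335/20) = 48.1683/65.456675 = 0.7359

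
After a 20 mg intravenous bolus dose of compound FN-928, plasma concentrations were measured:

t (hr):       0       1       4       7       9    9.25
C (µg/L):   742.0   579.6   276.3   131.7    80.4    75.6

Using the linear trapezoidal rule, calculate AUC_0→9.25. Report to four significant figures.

AUC = 2788 µg/L·hr

Trapezoidal AUC_0→9.25:
  [0→1]: (742.0+579.6)/2 × 1 = 660.8
  [1→4]: (579.6+276.3)/2 × 3 = 1283.85
  [4→7]: (276.3+131.7)/2 × 3 = 612.0
  [7→9]: (131.7+80.4)/2 × 2 = 212.1
  [9→9.25]: (80.4+75.6)/2 × 0.25 = 19.5
  Sum = 2788.25 µg/L·hr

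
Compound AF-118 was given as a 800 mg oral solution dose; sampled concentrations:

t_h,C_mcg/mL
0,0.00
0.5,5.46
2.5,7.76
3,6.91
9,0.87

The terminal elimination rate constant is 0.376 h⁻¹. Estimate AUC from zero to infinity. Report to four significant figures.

Trapezoidal AUC_0→9:
  [0→0.5]: (0.00+5.46)/2 × 0.5 = 1.365
  [0.5→2.5]: (5.46+7.76)/2 × 2 = 13.22
  [2.5→3]: (7.76+6.91)/2 × 0.5 = 3.6675
  [3→9]: (6.91+0.87)/2 × 6 = 23.34
  Sum = 41.5925 mcg/mL·h
Extrapolated tail: C_last / k_e = 0.87 / 0.376 = 2.314
AUC_0→∞ = 41.5925 + 2.314 = 43.9065 mcg/mL·h

AUC = 43.91 mcg/mL·h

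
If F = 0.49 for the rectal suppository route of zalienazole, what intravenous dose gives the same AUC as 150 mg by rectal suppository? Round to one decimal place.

D_iv = 73.5 mg

Systemic exposure from an extravascular dose = F × D_ev, so the equivalent IV dose is F × D_ev.
D_iv = F × D_ev = 0.49 × 150 = 73.5 mg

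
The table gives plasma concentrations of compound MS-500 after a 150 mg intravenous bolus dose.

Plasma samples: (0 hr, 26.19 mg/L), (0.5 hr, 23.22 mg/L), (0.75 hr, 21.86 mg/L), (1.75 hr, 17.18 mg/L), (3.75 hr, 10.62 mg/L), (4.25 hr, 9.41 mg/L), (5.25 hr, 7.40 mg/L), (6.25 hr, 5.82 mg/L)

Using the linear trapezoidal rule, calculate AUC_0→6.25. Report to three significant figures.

Trapezoidal AUC_0→6.25:
  [0→0.5]: (26.19+23.22)/2 × 0.5 = 12.3525
  [0.5→0.75]: (23.22+21.86)/2 × 0.25 = 5.635
  [0.75→1.75]: (21.86+17.18)/2 × 1 = 19.52
  [1.75→3.75]: (17.18+10.62)/2 × 2 = 27.8
  [3.75→4.25]: (10.62+9.41)/2 × 0.5 = 5.0075
  [4.25→5.25]: (9.41+7.40)/2 × 1 = 8.405
  [5.25→6.25]: (7.40+5.82)/2 × 1 = 6.61
  Sum = 85.33 mg/L·hr

AUC = 85.3 mg/L·hr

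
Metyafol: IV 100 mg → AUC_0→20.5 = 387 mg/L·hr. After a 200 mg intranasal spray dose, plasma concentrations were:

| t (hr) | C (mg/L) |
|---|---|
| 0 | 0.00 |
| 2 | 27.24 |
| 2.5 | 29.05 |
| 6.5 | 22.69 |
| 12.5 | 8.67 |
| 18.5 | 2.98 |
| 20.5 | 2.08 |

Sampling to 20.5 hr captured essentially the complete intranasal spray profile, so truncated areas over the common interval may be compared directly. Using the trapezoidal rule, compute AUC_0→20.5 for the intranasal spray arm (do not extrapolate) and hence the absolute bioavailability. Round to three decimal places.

F = 0.360

Trapezoidal AUC_0→20.5 (intranasal spray):
  [0→2]: (0.00+27.24)/2 × 2 = 27.24
  [2→2.5]: (27.24+29.05)/2 × 0.5 = 14.0725
  [2.5→6.5]: (29.05+22.69)/2 × 4 = 103.48
  [6.5→12.5]: (22.69+8.67)/2 × 6 = 94.08
  [12.5→18.5]: (8.67+2.98)/2 × 6 = 34.95
  [18.5→20.5]: (2.98+2.08)/2 × 2 = 5.06
  Sum = 278.8825 mg/L·hr
F = (AUC_ev/D_ev)/(AUC_iv/D_iv) = (278.8825/200)/(387/100) = 1.3944125/3.87 = 0.3603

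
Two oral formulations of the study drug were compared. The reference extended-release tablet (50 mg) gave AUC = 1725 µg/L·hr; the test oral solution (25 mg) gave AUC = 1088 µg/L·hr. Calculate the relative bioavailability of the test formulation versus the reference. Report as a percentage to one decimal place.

F_rel = 126.1%

F_rel = (AUC_test/D_test) / (AUC_ref/D_ref)
      = (1088/25) / (1725/50)
      = 43.52 / 34.5 = 1.2614 = 126.14%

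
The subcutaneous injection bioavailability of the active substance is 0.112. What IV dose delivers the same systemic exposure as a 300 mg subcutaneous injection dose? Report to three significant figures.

Systemic exposure from an extravascular dose = F × D_ev, so the equivalent IV dose is F × D_ev.
D_iv = F × D_ev = 0.112 × 300 = 33.6 mg

D_iv = 33.6 mg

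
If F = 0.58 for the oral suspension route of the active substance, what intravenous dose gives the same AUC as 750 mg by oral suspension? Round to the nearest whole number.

D_iv = 435 mg

Systemic exposure from an extravascular dose = F × D_ev, so the equivalent IV dose is F × D_ev.
D_iv = F × D_ev = 0.58 × 750 = 435 mg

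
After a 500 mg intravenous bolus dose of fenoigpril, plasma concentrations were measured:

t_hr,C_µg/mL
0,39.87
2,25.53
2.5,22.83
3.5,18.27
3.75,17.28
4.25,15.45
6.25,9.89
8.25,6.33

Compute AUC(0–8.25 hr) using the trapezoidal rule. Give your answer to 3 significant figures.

AUC = 152 µg/mL·hr

Trapezoidal AUC_0→8.25:
  [0→2]: (39.87+25.53)/2 × 2 = 65.4
  [2→2.5]: (25.53+22.83)/2 × 0.5 = 12.09
  [2.5→3.5]: (22.83+18.27)/2 × 1 = 20.55
  [3.5→3.75]: (18.27+17.28)/2 × 0.25 = 4.44375
  [3.75→4.25]: (17.28+15.45)/2 × 0.5 = 8.1825
  [4.25→6.25]: (15.45+9.89)/2 × 2 = 25.34
  [6.25→8.25]: (9.89+6.33)/2 × 2 = 16.22
  Sum = 152.22625 µg/mL·hr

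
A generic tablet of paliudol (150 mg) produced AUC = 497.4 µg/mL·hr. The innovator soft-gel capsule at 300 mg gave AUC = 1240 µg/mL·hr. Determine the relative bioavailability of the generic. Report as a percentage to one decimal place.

F_rel = 80.2%

F_rel = (AUC_test/D_test) / (AUC_ref/D_ref)
      = (497.4/150) / (1240/300)
      = 3.316 / 4.13333 = 0.8023 = 80.23%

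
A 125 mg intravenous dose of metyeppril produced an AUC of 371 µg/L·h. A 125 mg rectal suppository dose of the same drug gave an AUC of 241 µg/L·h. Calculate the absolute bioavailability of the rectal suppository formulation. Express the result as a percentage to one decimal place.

F = (AUC_ev / D_ev) / (AUC_iv / D_iv)
  = (241/125) / (371/125)
  = 1.928 / 2.968 = 0.6496
  = 64.96%

F = 65.0%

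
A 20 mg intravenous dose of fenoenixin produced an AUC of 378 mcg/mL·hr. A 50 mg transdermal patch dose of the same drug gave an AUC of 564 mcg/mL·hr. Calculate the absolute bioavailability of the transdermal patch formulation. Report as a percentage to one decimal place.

F = 59.7%

F = (AUC_ev / D_ev) / (AUC_iv / D_iv)
  = (564/50) / (378/20)
  = 11.28 / 18.9 = 0.5968
  = 59.68%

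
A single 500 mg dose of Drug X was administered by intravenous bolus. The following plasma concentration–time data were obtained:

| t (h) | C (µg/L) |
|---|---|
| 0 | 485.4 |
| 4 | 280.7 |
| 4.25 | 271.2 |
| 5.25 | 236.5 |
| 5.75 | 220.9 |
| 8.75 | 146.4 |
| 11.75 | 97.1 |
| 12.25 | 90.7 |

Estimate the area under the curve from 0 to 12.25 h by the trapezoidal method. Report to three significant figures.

Trapezoidal AUC_0→12.25:
  [0→4]: (485.4+280.7)/2 × 4 = 1532.2
  [4→4.25]: (280.7+271.2)/2 × 0.25 = 68.9875
  [4.25→5.25]: (271.2+236.5)/2 × 1 = 253.85
  [5.25→5.75]: (236.5+220.9)/2 × 0.5 = 114.35
  [5.75→8.75]: (220.9+146.4)/2 × 3 = 550.95
  [8.75→11.75]: (146.4+97.1)/2 × 3 = 365.25
  [11.75→12.25]: (97.1+90.7)/2 × 0.5 = 46.95
  Sum = 2932.5375 µg/L·h

AUC = 2930 µg/L·h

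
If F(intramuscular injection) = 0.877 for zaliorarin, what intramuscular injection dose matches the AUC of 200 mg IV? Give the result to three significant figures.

D_intramuscular = 228 mg

For equal systemic exposure: F × D_ev = D_iv
D_ev = D_iv / F = 200 / 0.877 = 228.05 mg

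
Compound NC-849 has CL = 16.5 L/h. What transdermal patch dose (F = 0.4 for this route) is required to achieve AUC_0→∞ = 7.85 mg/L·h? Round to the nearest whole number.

Dose = 324 mg

Dose = CL × AUC_0→∞ / F
     = 16.5 × 7.85 / 0.4 = 323.8125 mg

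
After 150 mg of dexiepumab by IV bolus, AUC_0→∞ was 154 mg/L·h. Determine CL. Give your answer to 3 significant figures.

CL = 0.974 L/h

CL = Dose_iv / AUC_0→∞
   = 150 / 154 = 0.974026 L/h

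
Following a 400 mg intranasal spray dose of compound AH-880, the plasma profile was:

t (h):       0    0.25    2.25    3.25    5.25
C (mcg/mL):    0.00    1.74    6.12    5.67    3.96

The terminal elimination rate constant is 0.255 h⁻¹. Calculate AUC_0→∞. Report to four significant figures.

AUC = 39.13 mcg/mL·h

Trapezoidal AUC_0→5.25:
  [0→0.25]: (0.00+1.74)/2 × 0.25 = 0.2175
  [0.25→2.25]: (1.74+6.12)/2 × 2 = 7.86
  [2.25→3.25]: (6.12+5.67)/2 × 1 = 5.895
  [3.25→5.25]: (5.67+3.96)/2 × 2 = 9.63
  Sum = 23.6025 mcg/mL·h
Extrapolated tail: C_last / k_e = 3.96 / 0.255 = 15.529
AUC_0→∞ = 23.6025 + 15.529 = 39.1315 mcg/mL·h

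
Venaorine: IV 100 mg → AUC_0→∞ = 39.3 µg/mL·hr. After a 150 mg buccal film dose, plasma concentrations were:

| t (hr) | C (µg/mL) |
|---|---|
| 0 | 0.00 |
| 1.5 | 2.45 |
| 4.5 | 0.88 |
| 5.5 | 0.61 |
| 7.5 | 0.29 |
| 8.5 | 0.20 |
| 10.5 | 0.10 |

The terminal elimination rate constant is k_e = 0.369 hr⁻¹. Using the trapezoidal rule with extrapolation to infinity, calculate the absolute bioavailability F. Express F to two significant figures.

F = 0.16

Trapezoidal AUC_0→10.5 (buccal film):
  [0→1.5]: (0.00+2.45)/2 × 1.5 = 1.8375
  [1.5→4.5]: (2.45+0.88)/2 × 3 = 4.995
  [4.5→5.5]: (0.88+0.61)/2 × 1 = 0.745
  [5.5→7.5]: (0.61+0.29)/2 × 2 = 0.9
  [7.5→8.5]: (0.29+0.20)/2 × 1 = 0.245
  [8.5→10.5]: (0.20+0.10)/2 × 2 = 0.3
  Sum = 9.0225 µg/mL·hr
Tail: C_last/k_e = 0.10/0.369 = 0.271
AUC_0→∞ (buccal film) = 9.0225 + 0.271 = 9.2935 µg/mL·hr
F = (AUC_ev/D_ev)/(AUC_iv/D_iv) = (9.2935/150)/(39.3/100) = 0.0619567/0.393 = 0.1577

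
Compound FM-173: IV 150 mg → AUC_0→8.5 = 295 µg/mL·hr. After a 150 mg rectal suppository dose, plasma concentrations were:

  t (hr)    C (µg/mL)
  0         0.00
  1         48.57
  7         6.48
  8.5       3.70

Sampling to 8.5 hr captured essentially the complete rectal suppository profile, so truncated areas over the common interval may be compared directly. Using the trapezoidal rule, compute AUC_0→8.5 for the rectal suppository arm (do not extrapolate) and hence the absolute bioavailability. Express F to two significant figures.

F = 0.67

Trapezoidal AUC_0→8.5 (rectal suppository):
  [0→1]: (0.00+48.57)/2 × 1 = 24.285
  [1→7]: (48.57+6.48)/2 × 6 = 165.15
  [7→8.5]: (6.48+3.70)/2 × 1.5 = 7.635
  Sum = 197.07 µg/mL·hr
F = (AUC_ev/D_ev)/(AUC_iv/D_iv) = (197.07/150)/(295/150) = 1.3138/1.96667 = 0.6680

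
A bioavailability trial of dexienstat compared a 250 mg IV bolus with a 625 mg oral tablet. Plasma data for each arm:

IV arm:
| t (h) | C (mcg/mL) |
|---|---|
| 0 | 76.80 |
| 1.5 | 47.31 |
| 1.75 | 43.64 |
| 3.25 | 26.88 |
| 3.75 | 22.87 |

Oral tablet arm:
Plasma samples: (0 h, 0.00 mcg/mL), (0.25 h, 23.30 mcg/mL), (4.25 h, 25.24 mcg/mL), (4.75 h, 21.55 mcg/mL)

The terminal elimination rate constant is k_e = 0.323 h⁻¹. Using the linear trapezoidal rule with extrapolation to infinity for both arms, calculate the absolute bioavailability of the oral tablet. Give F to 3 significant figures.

Trapezoidal AUC_0→3.75 (IV):
  [0→1.5]: (76.80+47.31)/2 × 1.5 = 93.0825
  [1.5→1.75]: (47.31+43.64)/2 × 0.25 = 11.36875
  [1.75→3.25]: (43.64+26.88)/2 × 1.5 = 52.89
  [3.25→3.75]: (26.88+22.87)/2 × 0.5 = 12.4375
  Sum = 169.77875 mcg/mL·h
IV tail: 22.87/0.323 = 70.805; AUC_iv,0→∞ = 169.77875 + 70.805 = 240.58375 mcg/mL·h
Trapezoidal AUC_0→4.75 (oral tablet):
  [0→0.25]: (0.00+23.30)/2 × 0.25 = 2.9125
  [0.25→4.25]: (23.30+25.24)/2 × 4 = 97.08
  [4.25→4.75]: (25.24+21.55)/2 × 0.5 = 11.6975
  Sum = 111.69 mcg/mL·h
oral tablet tail: 21.55/0.323 = 66.718; AUC_ev,0→∞ = 111.69 + 66.718 = 178.408 mcg/mL·h
F = (AUC_ev/D_ev)/(AUC_iv/D_iv) = (178.408/625)/(240.58375/250) = 0.2854528/0.962335 = 0.2966

F = 0.297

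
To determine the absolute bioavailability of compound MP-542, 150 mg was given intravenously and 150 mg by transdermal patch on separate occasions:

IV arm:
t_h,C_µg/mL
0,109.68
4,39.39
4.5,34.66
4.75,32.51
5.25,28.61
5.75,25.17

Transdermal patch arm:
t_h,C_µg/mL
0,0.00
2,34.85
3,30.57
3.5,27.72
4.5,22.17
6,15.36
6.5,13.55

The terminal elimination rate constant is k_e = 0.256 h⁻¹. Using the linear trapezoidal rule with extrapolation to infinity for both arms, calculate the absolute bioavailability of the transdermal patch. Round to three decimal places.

F = 0.432

Trapezoidal AUC_0→5.75 (IV):
  [0→4]: (109.68+39.39)/2 × 4 = 298.14
  [4→4.5]: (39.39+34.66)/2 × 0.5 = 18.5125
  [4.5→4.75]: (34.66+32.51)/2 × 0.25 = 8.39625
  [4.75→5.25]: (32.51+28.61)/2 × 0.5 = 15.28
  [5.25→5.75]: (28.61+25.17)/2 × 0.5 = 13.445
  Sum = 353.77375 µg/mL·h
IV tail: 25.17/0.256 = 98.320; AUC_iv,0→∞ = 353.77375 + 98.320 = 452.09375 µg/mL·h
Trapezoidal AUC_0→6.5 (transdermal patch):
  [0→2]: (0.00+34.85)/2 × 2 = 34.85
  [2→3]: (34.85+30.57)/2 × 1 = 32.71
  [3→3.5]: (30.57+27.72)/2 × 0.5 = 14.5725
  [3.5→4.5]: (27.72+22.17)/2 × 1 = 24.945
  [4.5→6]: (22.17+15.36)/2 × 1.5 = 28.1475
  [6→6.5]: (15.36+13.55)/2 × 0.5 = 7.2275
  Sum = 142.4525 µg/mL·h
transdermal patch tail: 13.55/0.256 = 52.930; AUC_ev,0→∞ = 142.4525 + 52.930 = 195.3825 µg/mL·h
F = (AUC_ev/D_ev)/(AUC_iv/D_iv) = (195.3825/150)/(452.09375/150) = 1.30255/3.01396 = 0.4322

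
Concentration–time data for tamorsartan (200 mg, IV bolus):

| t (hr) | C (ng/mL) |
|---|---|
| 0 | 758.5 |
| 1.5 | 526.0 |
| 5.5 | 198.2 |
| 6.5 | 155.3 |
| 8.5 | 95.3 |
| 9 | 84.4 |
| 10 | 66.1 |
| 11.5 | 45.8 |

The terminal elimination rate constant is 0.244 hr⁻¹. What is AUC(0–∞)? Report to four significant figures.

Trapezoidal AUC_0→11.5:
  [0→1.5]: (758.5+526.0)/2 × 1.5 = 963.375
  [1.5→5.5]: (526.0+198.2)/2 × 4 = 1448.4
  [5.5→6.5]: (198.2+155.3)/2 × 1 = 176.75
  [6.5→8.5]: (155.3+95.3)/2 × 2 = 250.6
  [8.5→9]: (95.3+84.4)/2 × 0.5 = 44.925
  [9→10]: (84.4+66.1)/2 × 1 = 75.25
  [10→11.5]: (66.1+45.8)/2 × 1.5 = 83.925
  Sum = 3043.225 ng/mL·hr
Extrapolated tail: C_last / k_e = 45.8 / 0.244 = 187.705
AUC_0→∞ = 3043.225 + 187.705 = 3230.93 ng/mL·hr

AUC = 3231 ng/mL·hr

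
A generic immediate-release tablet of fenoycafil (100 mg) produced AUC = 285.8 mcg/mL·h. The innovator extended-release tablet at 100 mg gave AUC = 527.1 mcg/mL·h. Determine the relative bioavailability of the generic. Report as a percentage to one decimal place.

F_rel = (AUC_test/D_test) / (AUC_ref/D_ref)
      = (285.8/100) / (527.1/100)
      = 2.858 / 5.271 = 0.5422 = 54.22%

F_rel = 54.2%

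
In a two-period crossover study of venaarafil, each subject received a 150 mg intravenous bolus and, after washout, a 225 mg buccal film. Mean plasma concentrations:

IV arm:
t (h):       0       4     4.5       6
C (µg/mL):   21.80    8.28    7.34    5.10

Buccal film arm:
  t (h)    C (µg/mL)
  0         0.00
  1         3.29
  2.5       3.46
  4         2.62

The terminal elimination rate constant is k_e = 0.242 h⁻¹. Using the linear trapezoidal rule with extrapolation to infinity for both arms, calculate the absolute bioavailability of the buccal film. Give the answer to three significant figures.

Trapezoidal AUC_0→6 (IV):
  [0→4]: (21.80+8.28)/2 × 4 = 60.16
  [4→4.5]: (8.28+7.34)/2 × 0.5 = 3.905
  [4.5→6]: (7.34+5.10)/2 × 1.5 = 9.33
  Sum = 73.395 µg/mL·h
IV tail: 5.10/0.242 = 21.074; AUC_iv,0→∞ = 73.395 + 21.074 = 94.469 µg/mL·h
Trapezoidal AUC_0→4 (buccal film):
  [0→1]: (0.00+3.29)/2 × 1 = 1.645
  [1→2.5]: (3.29+3.46)/2 × 1.5 = 5.0625
  [2.5→4]: (3.46+2.62)/2 × 1.5 = 4.56
  Sum = 11.2675 µg/mL·h
buccal film tail: 2.62/0.242 = 10.826; AUC_ev,0→∞ = 11.2675 + 10.826 = 22.0935 µg/mL·h
F = (AUC_ev/D_ev)/(AUC_iv/D_iv) = (22.0935/225)/(94.469/150) = 0.0981933/0.629793 = 0.1559

F = 0.156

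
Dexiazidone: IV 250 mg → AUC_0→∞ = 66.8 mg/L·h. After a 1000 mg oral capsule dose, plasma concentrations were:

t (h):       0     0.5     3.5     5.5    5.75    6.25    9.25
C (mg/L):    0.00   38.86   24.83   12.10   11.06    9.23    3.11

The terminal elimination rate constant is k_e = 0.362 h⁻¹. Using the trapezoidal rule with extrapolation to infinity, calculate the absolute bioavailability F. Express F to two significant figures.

F = 0.66

Trapezoidal AUC_0→9.25 (oral capsule):
  [0→0.5]: (0.00+38.86)/2 × 0.5 = 9.715
  [0.5→3.5]: (38.86+24.83)/2 × 3 = 95.535
  [3.5→5.5]: (24.83+12.10)/2 × 2 = 36.93
  [5.5→5.75]: (12.10+11.06)/2 × 0.25 = 2.895
  [5.75→6.25]: (11.06+9.23)/2 × 0.5 = 5.0725
  [6.25→9.25]: (9.23+3.11)/2 × 3 = 18.51
  Sum = 168.6575 mg/L·h
Tail: C_last/k_e = 3.11/0.362 = 8.591
AUC_0→∞ (oral capsule) = 168.6575 + 8.591 = 177.2485 mg/L·h
F = (AUC_ev/D_ev)/(AUC_iv/D_iv) = (177.2485/1000)/(66.8/250) = 0.1772485/0.2672 = 0.6634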